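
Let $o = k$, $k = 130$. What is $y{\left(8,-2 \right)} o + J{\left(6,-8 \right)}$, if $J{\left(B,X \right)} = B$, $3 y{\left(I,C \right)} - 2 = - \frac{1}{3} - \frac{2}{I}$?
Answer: $\frac{1213}{18} \approx 67.389$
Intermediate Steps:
$y{\left(I,C \right)} = \frac{5}{9} - \frac{2}{3 I}$ ($y{\left(I,C \right)} = \frac{2}{3} + \frac{- \frac{1}{3} - \frac{2}{I}}{3} = \frac{2}{3} - \left(\frac{1}{9} + \frac{2}{3 I}\right) = \frac{5}{9} - \frac{2}{3 I}$)
$o = 130$
$y{\left(8,-2 \right)} o + J{\left(6,-8 \right)} = \frac{-6 + 5 \cdot 8}{9 \cdot 8} \cdot 130 + 6 = \frac{1}{9} \cdot \frac{1}{8} \left(-6 + 40\right) 130 + 6 = \frac{1}{9} \cdot \frac{1}{8} \cdot 34 \cdot 130 + 6 = \frac{17}{36} \cdot 130 + 6 = \frac{1105}{18} + 6 = \frac{1213}{18}$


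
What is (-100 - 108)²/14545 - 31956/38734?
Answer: 605493878/281693015 ≈ 2.1495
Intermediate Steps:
(-100 - 108)²/14545 - 31956/38734 = (-208)²*(1/14545) - 31956*1/38734 = 43264*(1/14545) - 15978/19367 = 43264/14545 - 15978/19367 = 605493878/281693015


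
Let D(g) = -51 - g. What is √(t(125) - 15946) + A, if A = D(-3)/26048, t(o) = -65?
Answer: -3/1628 + 3*I*√1779 ≈ -0.0018428 + 126.53*I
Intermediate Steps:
A = -3/1628 (A = (-51 - 1*(-3))/26048 = (-51 + 3)*(1/26048) = -48*1/26048 = -3/1628 ≈ -0.0018428)
√(t(125) - 15946) + A = √(-65 - 15946) - 3/1628 = √(-16011) - 3/1628 = 3*I*√1779 - 3/1628 = -3/1628 + 3*I*√1779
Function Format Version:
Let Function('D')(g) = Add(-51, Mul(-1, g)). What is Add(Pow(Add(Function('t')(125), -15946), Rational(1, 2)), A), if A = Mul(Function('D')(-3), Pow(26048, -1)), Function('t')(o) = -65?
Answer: Add(Rational(-3, 1628), Mul(3, I, Pow(1779, Rational(1, 2)))) ≈ Add(-0.0018428, Mul(126.53, I))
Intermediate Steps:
A = Rational(-3, 1628) (A = Mul(Add(-51, Mul(-1, -3)), Pow(26048, -1)) = Mul(Add(-51, 3), Rational(1, 26048)) = Mul(-48, Rational(1, 26048)) = Rational(-3, 1628) ≈ -0.0018428)
Add(Pow(Add(Function('t')(125), -15946), Rational(1, 2)), A) = Add(Pow(Add(-65, -15946), Rational(1, 2)), Rational(-3, 1628)) = Add(Pow(-16011, Rational(1, 2)), Rational(-3, 1628)) = Add(Mul(3, I, Pow(1779, Rational(1, 2))), Rational(-3, 1628)) = Add(Rational(-3, 1628), Mul(3, I, Pow(1779, Rational(1, 2))))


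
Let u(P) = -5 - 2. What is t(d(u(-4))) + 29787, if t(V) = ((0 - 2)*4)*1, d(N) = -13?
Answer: 29779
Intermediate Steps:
u(P) = -7
t(V) = -8 (t(V) = -2*4*1 = -8*1 = -8)
t(d(u(-4))) + 29787 = -8 + 29787 = 29779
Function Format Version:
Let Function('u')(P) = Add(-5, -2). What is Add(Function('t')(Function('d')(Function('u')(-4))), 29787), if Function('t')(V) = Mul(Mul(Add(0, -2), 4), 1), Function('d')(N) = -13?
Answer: 29779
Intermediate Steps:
Function('u')(P) = -7
Function('t')(V) = -8 (Function('t')(V) = Mul(Mul(-2, 4), 1) = Mul(-8, 1) = -8)
Add(Function('t')(Function('d')(Function('u')(-4))), 29787) = Add(-8, 29787) = 29779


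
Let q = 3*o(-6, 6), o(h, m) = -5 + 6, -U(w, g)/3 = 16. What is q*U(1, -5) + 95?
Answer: -49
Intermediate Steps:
U(w, g) = -48 (U(w, g) = -3*16 = -48)
o(h, m) = 1
q = 3 (q = 3*1 = 3)
q*U(1, -5) + 95 = 3*(-48) + 95 = -144 + 95 = -49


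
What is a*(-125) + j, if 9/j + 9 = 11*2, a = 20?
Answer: -32491/13 ≈ -2499.3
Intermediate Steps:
j = 9/13 (j = 9/(-9 + 11*2) = 9/(-9 + 22) = 9/13 ≈ 0.69231)
a*(-125) + j = 20*(-125) + 9/13 = -2500 + 9/13 = -32491/13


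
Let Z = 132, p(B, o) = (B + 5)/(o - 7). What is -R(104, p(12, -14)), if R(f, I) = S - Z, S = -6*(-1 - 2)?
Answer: 114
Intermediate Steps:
p(B, o) = (5 + B)/(-7 + o)
S = 18 (S = -6*(-3) = 18)
R(f, I) = -114 (R(f, I) = 18 - 1*132 = 18 - 132 = -114)
-R(104, p(12, -14)) = -1*(-114) = 114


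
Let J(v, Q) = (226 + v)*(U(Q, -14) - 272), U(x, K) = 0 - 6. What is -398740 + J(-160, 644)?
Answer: -417088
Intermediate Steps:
U(x, K) = -6
J(v, Q) = -62828 - 278*v (J(v, Q) = (226 + v)*(-6 - 272) = (226 + v)*(-278) = -62828 - 278*v)
-398740 + J(-160, 644) = -398740 + (-62828 - 278*(-160)) = -398740 + (-62828 + 44480) = -398740 - 18348 = -417088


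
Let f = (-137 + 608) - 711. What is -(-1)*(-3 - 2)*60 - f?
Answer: -60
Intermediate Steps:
f = -240 (f = 471 - 711 = -240)
-(-1)*(-3 - 2)*60 - f = -(-1)*(-3 - 2)*60 - 1*(-240) = -(-1)*(-5)*60 + 240 = -1*5*60 + 240 = -5*60 + 240 = -300 + 240 = -60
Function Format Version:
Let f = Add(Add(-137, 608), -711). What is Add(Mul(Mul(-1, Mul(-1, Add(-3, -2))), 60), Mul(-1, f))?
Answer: -60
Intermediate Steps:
f = -240 (f = Add(471, -711) = -240)
Add(Mul(Mul(-1, Mul(-1, Add(-3, -2))), 60), Mul(-1, f)) = Add(Mul(Mul(-1, Mul(-1, Add(-3, -2))), 60), Mul(-1, -240)) = Add(Mul(Mul(-1, Mul(-1, -5)), 60), 240) = Add(Mul(Mul(-1, 5), 60), 240) = Add(Mul(-5, 60), 240) = Add(-300, 240) = -60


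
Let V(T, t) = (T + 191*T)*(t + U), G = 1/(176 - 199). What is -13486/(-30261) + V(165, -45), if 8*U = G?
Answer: -90212854562/63273 ≈ -1.4258e+6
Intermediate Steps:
G = -1/23 (G = 1/(-23) = -1/23 ≈ -0.043478)
U = -1/184 (U = (1/8)*(-1/23) = -1/184 ≈ -0.0054348)
V(T, t) = 192*T*(-1/184 + t) (V(T, t) = (T + 191*T)*(t - 1/184) = (192*T)*(-1/184 + t) = 192*T*(-1/184 + t))
-13486/(-30261) + V(165, -45) = -13486/(-30261) + (24/23)*165*(-1 + 184*(-45)) = -13486*(-1/30261) + (24/23)*165*(-1 - 8280) = 1226/2751 + (24/23)*165*(-8281) = 1226/2751 - 32792760/23 = -90212854562/63273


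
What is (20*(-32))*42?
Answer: -26880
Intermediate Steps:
(20*(-32))*42 = -640*42 = -26880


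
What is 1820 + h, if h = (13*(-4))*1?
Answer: 1768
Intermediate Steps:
h = -52 (h = -52*1 = -52)
1820 + h = 1820 - 52 = 1768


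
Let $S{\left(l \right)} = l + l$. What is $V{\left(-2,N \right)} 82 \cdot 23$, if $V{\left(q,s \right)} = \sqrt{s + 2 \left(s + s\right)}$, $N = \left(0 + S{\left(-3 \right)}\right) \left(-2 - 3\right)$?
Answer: $9430 \sqrt{6} \approx 23099.0$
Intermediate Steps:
$S{\left(l \right)} = 2 l$
$N = 30$ ($N = \left(0 + 2 \left(-3\right)\right) \left(-2 - 3\right) = \left(0 - 6\right) \left(-5\right) = \left(-6\right) \left(-5\right) = 30$)
$V{\left(q,s \right)} = \sqrt{5} \sqrt{s}$ ($V{\left(q,s \right)} = \sqrt{s + 2 \cdot 2 s} = \sqrt{s + 4 s} = \sqrt{5 s} = \sqrt{5} \sqrt{s}$)
$V{\left(-2,N \right)} 82 \cdot 23 = \sqrt{5} \sqrt{30} \cdot 82 \cdot 23 = 5 \sqrt{6} \cdot 82 \cdot 23 = 410 \sqrt{6} \cdot 23 = 9430 \sqrt{6}$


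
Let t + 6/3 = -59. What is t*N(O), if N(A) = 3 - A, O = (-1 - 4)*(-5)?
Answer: 1342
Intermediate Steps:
O = 25 (O = -5*(-5) = 25)
t = -61 (t = -2 - 59 = -61)
t*N(O) = -61*(3 - 1*25) = -61*(3 - 25) = -61*(-22) = 1342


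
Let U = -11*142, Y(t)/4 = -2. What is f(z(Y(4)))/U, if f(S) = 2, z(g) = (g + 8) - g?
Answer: -1/781 ≈ -0.0012804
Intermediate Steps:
Y(t) = -8 (Y(t) = 4*(-2) = -8)
z(g) = 8 (z(g) = (8 + g) - g = 8)
U = -1562
f(z(Y(4)))/U = 2/(-1562) = 2*(-1/1562) = -1/781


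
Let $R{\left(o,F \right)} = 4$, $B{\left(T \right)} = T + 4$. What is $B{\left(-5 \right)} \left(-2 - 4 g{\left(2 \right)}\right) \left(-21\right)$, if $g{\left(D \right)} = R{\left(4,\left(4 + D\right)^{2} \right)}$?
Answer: $-378$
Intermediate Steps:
$B{\left(T \right)} = 4 + T$
$g{\left(D \right)} = 4$
$B{\left(-5 \right)} \left(-2 - 4 g{\left(2 \right)}\right) \left(-21\right) = \left(4 - 5\right) \left(-2 - 16\right) \left(-21\right) = - (-2 - 16) \left(-21\right) = \left(-1\right) \left(-18\right) \left(-21\right) = 18 \left(-21\right) = -378$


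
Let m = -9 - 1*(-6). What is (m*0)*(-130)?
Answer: 0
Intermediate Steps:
m = -3 (m = -9 + 6 = -3)
(m*0)*(-130) = -3*0*(-130) = 0*(-130) = 0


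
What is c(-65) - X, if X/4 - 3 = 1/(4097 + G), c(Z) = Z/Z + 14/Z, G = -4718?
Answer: -452449/40365 ≈ -11.209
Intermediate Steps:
c(Z) = 1 + 14/Z
X = 7448/621 (X = 12 + 4/(4097 - 4718) = 12 + 4/(-621) = 12 + 4*(-1/621) = 12 - 4/621 = 7448/621 ≈ 11.994)
c(-65) - X = (14 - 65)/(-65) - 1*7448/621 = -1/65*(-51) - 7448/621 = 51/65 - 7448/621 = -452449/40365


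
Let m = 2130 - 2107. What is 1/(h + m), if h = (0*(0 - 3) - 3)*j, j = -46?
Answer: 1/161 ≈ 0.0062112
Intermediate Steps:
m = 23
h = 138 (h = (0*(0 - 3) - 3)*(-46) = (0*(-3) - 3)*(-46) = (0 - 3)*(-46) = -3*(-46) = 138)
1/(h + m) = 1/(138 + 23) = 1/161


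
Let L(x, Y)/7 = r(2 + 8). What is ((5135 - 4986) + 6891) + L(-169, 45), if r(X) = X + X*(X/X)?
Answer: 7180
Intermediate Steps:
r(X) = 2*X (r(X) = X + X*1 = X + X = 2*X)
L(x, Y) = 140 (L(x, Y) = 7*(2*(2 + 8)) = 7*(2*10) = 7*20 = 140)
((5135 - 4986) + 6891) + L(-169, 45) = ((5135 - 4986) + 6891) + 140 = (149 + 6891) + 140 = 7040 + 140 = 7180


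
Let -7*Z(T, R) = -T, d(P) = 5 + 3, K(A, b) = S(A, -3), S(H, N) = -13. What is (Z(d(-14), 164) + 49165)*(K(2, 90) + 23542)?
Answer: 8097811227/7 ≈ 1.1568e+9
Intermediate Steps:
K(A, b) = -13
d(P) = 8
Z(T, R) = T/7 (Z(T, R) = -(-1)*T/7 = T/7)
(Z(d(-14), 164) + 49165)*(K(2, 90) + 23542) = ((⅐)*8 + 49165)*(-13 + 23542) = (8/7 + 49165)*23529 = (344163/7)*23529 = 8097811227/7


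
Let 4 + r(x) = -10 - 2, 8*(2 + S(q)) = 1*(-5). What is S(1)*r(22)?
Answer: 42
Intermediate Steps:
S(q) = -21/8 (S(q) = -2 + (1*(-5))/8 = -2 + (⅛)*(-5) = -2 - 5/8 = -21/8)
r(x) = -16 (r(x) = -4 + (-10 - 2) = -4 - 12 = -16)
S(1)*r(22) = -21/8*(-16) = 42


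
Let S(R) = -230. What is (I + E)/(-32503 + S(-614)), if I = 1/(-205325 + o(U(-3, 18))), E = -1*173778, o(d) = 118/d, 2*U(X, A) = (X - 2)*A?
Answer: 535221353033/100814835873 ≈ 5.3090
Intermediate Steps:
U(X, A) = A*(-2 + X)/2 (U(X, A) = ((X - 2)*A)/2 = ((-2 + X)*A)/2 = (A*(-2 + X))/2 = A*(-2 + X)/2)
E = -173778
I = -45/9239743 (I = 1/(-205325 + 118/(((½)*18*(-2 - 3)))) = 1/(-205325 + 118/(((½)*18*(-5)))) = 1/(-205325 + 118/(-45)) = 1/(-205325 + 118*(-1/45)) = 1/(-205325 - 118/45) = 1/(-9239743/45) = -45/9239743 ≈ -4.8703e-6)
(I + E)/(-32503 + S(-614)) = (-45/9239743 - 173778)/(-32503 - 230) = -1605664059099/9239743/(-32733) = -1605664059099/9239743*(-1/32733) = 535221353033/100814835873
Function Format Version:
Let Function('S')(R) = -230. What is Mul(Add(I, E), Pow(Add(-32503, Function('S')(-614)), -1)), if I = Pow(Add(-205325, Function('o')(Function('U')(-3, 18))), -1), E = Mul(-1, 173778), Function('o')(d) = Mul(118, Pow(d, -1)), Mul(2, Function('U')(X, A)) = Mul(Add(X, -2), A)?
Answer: Rational(535221353033, 100814835873) ≈ 5.3090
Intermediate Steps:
Function('U')(X, A) = Mul(Rational(1, 2), A, Add(-2, X)) (Function('U')(X, A) = Mul(Rational(1, 2), Mul(Add(X, -2), A)) = Mul(Rational(1, 2), Mul(Add(-2, X), A)) = Mul(Rational(1, 2), Mul(A, Add(-2, X))) = Mul(Rational(1, 2), A, Add(-2, X)))
E = -173778
I = Rational(-45, 9239743) (I = Pow(Add(-205325, Mul(118, Pow(Mul(Rational(1, 2), 18, Add(-2, -3)), -1))), -1) = Pow(Add(-205325, Mul(118, Pow(Mul(Rational(1, 2), 18, -5), -1))), -1) = Pow(Add(-205325, Mul(118, Pow(-45, -1))), -1) = Pow(Add(-205325, Mul(118, Rational(-1, 45))), -1) = Pow(Add(-205325, Rational(-118, 45)), -1) = Pow(Rational(-9239743, 45), -1) = Rational(-45, 9239743) ≈ -4.8703e-6)
Mul(Add(I, E), Pow(Add(-32503, Function('S')(-614)), -1)) = Mul(Add(Rational(-45, 9239743), -173778), Pow(Add(-32503, -230), -1)) = Mul(Rational(-1605664059099, 9239743), Pow(-32733, -1)) = Mul(Rational(-1605664059099, 9239743), Rational(-1, 32733)) = Rational(535221353033, 100814835873)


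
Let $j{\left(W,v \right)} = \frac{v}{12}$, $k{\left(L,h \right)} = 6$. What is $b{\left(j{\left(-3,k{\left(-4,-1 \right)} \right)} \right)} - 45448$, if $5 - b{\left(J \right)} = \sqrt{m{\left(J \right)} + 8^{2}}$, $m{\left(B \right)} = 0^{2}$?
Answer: $-45451$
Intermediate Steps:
$j{\left(W,v \right)} = \frac{v}{12}$ ($j{\left(W,v \right)} = v \frac{1}{12} = \frac{v}{12}$)
$m{\left(B \right)} = 0$
$b{\left(J \right)} = -3$ ($b{\left(J \right)} = 5 - \sqrt{0 + 8^{2}} = 5 - \sqrt{0 + 64} = 5 - \sqrt{64} = 5 - 8 = -3$)
$b{\left(j{\left(-3,k{\left(-4,-1 \right)} \right)} \right)} - 45448 = -3 - 45448 = -45451$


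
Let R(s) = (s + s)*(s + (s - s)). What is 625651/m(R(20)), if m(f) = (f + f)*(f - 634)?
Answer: 625651/265600 ≈ 2.3556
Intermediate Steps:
R(s) = 2*s² (R(s) = (2*s)*(s + 0) = (2*s)*s = 2*s²)
m(f) = 2*f*(-634 + f) (m(f) = (2*f)*(-634 + f) = 2*f*(-634 + f))
625651/m(R(20)) = 625651/((2*(2*20²)*(-634 + 2*20²))) = 625651/((2*(2*400)*(-634 + 2*400))) = 625651/((2*800*(-634 + 800))) = 625651/((2*800*166)) = 625651/265600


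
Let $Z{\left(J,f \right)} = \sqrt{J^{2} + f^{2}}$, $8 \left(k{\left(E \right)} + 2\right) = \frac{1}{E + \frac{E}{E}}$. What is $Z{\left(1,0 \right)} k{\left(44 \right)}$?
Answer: $- \frac{719}{360} \approx -1.9972$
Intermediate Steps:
$k{\left(E \right)} = -2 + \frac{1}{8 \left(1 + E\right)}$ ($k{\left(E \right)} = -2 + \frac{1}{8 \left(E + \frac{E}{E}\right)} = -2 + \frac{1}{8 \left(E + 1\right)} = -2 + \frac{1}{8 \left(1 + E\right)}$)
$Z{\left(1,0 \right)} k{\left(44 \right)} = \sqrt{1^{2} + 0^{2}} \frac{-15 - 704}{8 \left(1 + 44\right)} = \sqrt{1 + 0} \frac{-15 - 704}{8 \cdot 45} = \sqrt{1} \cdot \frac{1}{8} \cdot \frac{1}{45} \left(-719\right) = 1 \left(- \frac{719}{360}\right) = - \frac{719}{360}$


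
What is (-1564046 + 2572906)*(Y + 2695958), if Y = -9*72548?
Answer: 2061127210360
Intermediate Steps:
Y = -652932
(-1564046 + 2572906)*(Y + 2695958) = (-1564046 + 2572906)*(-652932 + 2695958) = 1008860*2043026 = 2061127210360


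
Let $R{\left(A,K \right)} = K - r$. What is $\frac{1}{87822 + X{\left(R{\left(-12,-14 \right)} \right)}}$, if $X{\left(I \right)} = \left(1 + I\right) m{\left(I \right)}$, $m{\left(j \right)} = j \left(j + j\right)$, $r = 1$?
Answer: $\frac{1}{81522} \approx 1.2267 \cdot 10^{-5}$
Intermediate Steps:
$R{\left(A,K \right)} = -1 + K$ ($R{\left(A,K \right)} = K - 1 = -1 + K$)
$m{\left(j \right)} = 2 j^{2}$ ($m{\left(j \right)} = j 2 j = 2 j^{2}$)
$X{\left(I \right)} = 2 I^{2} \left(1 + I\right)$ ($X{\left(I \right)} = \left(1 + I\right) 2 I^{2} = 2 I^{2} \left(1 + I\right)$)
$\frac{1}{87822 + X{\left(R{\left(-12,-14 \right)} \right)}} = \frac{1}{87822 + 2 \left(-1 - 14\right)^{2} \left(1 - 15\right)} = \frac{1}{87822 + 2 \left(-15\right)^{2} \left(1 - 15\right)} = \frac{1}{87822 + 2 \cdot 225 \left(-14\right)} = \frac{1}{87822 - 6300} = \frac{1}{81522}$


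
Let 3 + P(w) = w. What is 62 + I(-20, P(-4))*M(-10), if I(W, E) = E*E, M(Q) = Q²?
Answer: 4962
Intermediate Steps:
P(w) = -3 + w
I(W, E) = E²
62 + I(-20, P(-4))*M(-10) = 62 + (-3 - 4)²*(-10)² = 62 + (-7)²*100 = 62 + 49*100 = 62 + 4900 = 4962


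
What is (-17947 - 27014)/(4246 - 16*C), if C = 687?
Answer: 44961/6746 ≈ 6.6648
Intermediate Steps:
(-17947 - 27014)/(4246 - 16*C) = (-17947 - 27014)/(4246 - 16*687) = -44961/(4246 - 10992) = -44961/(-6746) = -44961*(-1/6746) = 44961/6746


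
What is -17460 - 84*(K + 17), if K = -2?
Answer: -18720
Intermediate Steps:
-17460 - 84*(K + 17) = -17460 - 84*(-2 + 17) = -17460 - 84*15 = -17460 - 1*1260 = -17460 - 1260 = -18720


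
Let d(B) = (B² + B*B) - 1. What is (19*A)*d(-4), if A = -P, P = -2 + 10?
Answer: -4712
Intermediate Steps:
P = 8
A = -8 (A = -1*8 = -8)
d(B) = -1 + 2*B² (d(B) = (B² + B²) - 1 = 2*B² - 1 = -1 + 2*B²)
(19*A)*d(-4) = (19*(-8))*(-1 + 2*(-4)²) = -152*(-1 + 2*16) = -152*(-1 + 32) = -152*31 = -4712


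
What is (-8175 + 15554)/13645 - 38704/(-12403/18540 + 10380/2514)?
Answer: -4102344691706803/366741345235 ≈ -11186.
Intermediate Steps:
(-8175 + 15554)/13645 - 38704/(-12403/18540 + 10380/2514) = 7379*(1/13645) - 38704/(-12403*1/18540 + 10380*(1/2514)) = 7379/13645 - 38704/(-12403/18540 + 1730/419) = 7379/13645 - 38704/26877343/7768260 = 7379/13645 - 38704*7768260/26877343 = 7379/13645 - 300662735040/26877343 = -4102344691706803/366741345235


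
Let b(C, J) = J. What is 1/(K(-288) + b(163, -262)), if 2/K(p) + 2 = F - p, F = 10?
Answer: -148/38775 ≈ -0.0038169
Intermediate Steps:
K(p) = 2/(8 - p) (K(p) = 2/(-2 + (10 - p)) = 2/(8 - p))
1/(K(-288) + b(163, -262)) = 1/(-2/(-8 - 288) - 262) = 1/(-2/(-296) - 262) = 1/(-2*(-1/296) - 262) = 1/(1/148 - 262) = 1/(-38775/148) = -148/38775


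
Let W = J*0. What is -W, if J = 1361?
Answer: 0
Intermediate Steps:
W = 0 (W = 1361*0 = 0)
-W = -1*0 = 0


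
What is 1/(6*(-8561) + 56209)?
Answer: 1/4843 ≈ 0.00020648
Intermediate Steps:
1/(6*(-8561) + 56209) = 1/(-51366 + 56209) = 1/4843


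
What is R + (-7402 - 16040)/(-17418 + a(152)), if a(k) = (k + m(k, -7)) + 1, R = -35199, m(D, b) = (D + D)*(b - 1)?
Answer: -693291261/19697 ≈ -35198.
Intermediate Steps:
m(D, b) = 2*D*(-1 + b) (m(D, b) = (2*D)*(-1 + b) = 2*D*(-1 + b))
a(k) = 1 - 15*k (a(k) = (k + 2*k*(-1 - 7)) + 1 = (k + 2*k*(-8)) + 1 = (k - 16*k) + 1 = -15*k + 1 = 1 - 15*k)
R + (-7402 - 16040)/(-17418 + a(152)) = -35199 + (-7402 - 16040)/(-17418 + (1 - 15*152)) = -35199 - 23442/(-17418 + (1 - 2280)) = -35199 - 23442/(-17418 - 2279) = -35199 - 23442/(-19697) = -35199 - 23442*(-1/19697) = -35199 + 23442/19697 = -693291261/19697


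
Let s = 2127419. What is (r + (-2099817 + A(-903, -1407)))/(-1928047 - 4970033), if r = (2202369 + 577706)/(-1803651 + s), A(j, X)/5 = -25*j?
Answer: 643305457381/2233377565440 ≈ 0.28804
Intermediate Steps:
A(j, X) = -125*j (A(j, X) = 5*(-25*j) = -125*j)
r = 2780075/323768 (r = (2202369 + 577706)/(-1803651 + 2127419) = 2780075/323768 ≈ 8.5866)
(r + (-2099817 + A(-903, -1407)))/(-1928047 - 4970033) = (2780075/323768 + (-2099817 - 125*(-903)))/(-1928047 - 4970033) = (2780075/323768 + (-2099817 + 112875))/(-6898080) = (2780075/323768 - 1986942)*(-1/6898080) = -643305457381/323768*(-1/6898080) = 643305457381/2233377565440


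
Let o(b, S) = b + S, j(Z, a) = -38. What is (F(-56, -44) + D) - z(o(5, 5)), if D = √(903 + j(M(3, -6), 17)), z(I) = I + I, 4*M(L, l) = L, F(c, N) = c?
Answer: -76 + √865 ≈ -46.589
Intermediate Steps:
M(L, l) = L/4
o(b, S) = S + b
z(I) = 2*I
D = √865 (D = √(903 - 38) = √865 ≈ 29.411)
(F(-56, -44) + D) - z(o(5, 5)) = (-56 + √865) - 2*(5 + 5) = (-56 + √865) - 2*10 = (-56 + √865) - 1*20 = (-56 + √865) - 20 = -76 + √865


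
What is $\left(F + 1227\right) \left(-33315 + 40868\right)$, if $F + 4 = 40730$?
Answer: $316871009$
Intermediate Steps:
$F = 40726$ ($F = -4 + 40730 = 40726$)
$\left(F + 1227\right) \left(-33315 + 40868\right) = \left(40726 + 1227\right) \left(-33315 + 40868\right) = 41953 \cdot 7553 = 316871009$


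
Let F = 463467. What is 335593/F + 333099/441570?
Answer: 100856065081/68217707730 ≈ 1.4784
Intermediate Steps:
335593/F + 333099/441570 = 335593/463467 + 333099/441570 = 335593*(1/463467) + 333099*(1/441570) = 335593/463467 + 111033/147190 = 100856065081/68217707730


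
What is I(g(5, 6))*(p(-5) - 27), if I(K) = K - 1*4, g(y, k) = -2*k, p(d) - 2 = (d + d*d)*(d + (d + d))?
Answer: 5200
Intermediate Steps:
p(d) = 2 + 3*d*(d + d²) (p(d) = 2 + (d + d*d)*(d + (d + d)) = 2 + (d + d²)*(d + 2*d) = 2 + (d + d²)*(3*d) = 2 + 3*d*(d + d²))
I(K) = -4 + K (I(K) = K - 4 = -4 + K)
I(g(5, 6))*(p(-5) - 27) = (-4 - 2*6)*((2 + 3*(-5)² + 3*(-5)³) - 27) = (-4 - 12)*((2 + 3*25 + 3*(-125)) - 27) = -16*((2 + 75 - 375) - 27) = -16*(-298 - 27) = -16*(-325) = 5200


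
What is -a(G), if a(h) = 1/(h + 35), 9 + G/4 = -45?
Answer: 1/181 ≈ 0.0055249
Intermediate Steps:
G = -216 (G = -36 + 4*(-45) = -36 - 180 = -216)
a(h) = 1/(35 + h)
-a(G) = -1/(35 - 216) = -1/(-181) = -1*(-1/181) = 1/181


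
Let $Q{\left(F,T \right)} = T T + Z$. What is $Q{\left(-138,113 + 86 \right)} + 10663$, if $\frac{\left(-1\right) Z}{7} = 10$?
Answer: $50194$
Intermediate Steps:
$Z = -70$ ($Z = \left(-7\right) 10 = -70$)
$Q{\left(F,T \right)} = -70 + T^{2}$ ($Q{\left(F,T \right)} = T T - 70 = T^{2} - 70 = -70 + T^{2}$)
$Q{\left(-138,113 + 86 \right)} + 10663 = \left(-70 + \left(113 + 86\right)^{2}\right) + 10663 = \left(-70 + 199^{2}\right) + 10663 = \left(-70 + 39601\right) + 10663 = 39531 + 10663 = 50194$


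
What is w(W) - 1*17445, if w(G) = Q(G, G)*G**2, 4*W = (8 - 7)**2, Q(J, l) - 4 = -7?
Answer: -279123/16 ≈ -17445.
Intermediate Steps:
Q(J, l) = -3 (Q(J, l) = 4 - 7 = -3)
W = 1/4 (W = (8 - 7)**2/4 = (1/4)*1**2 = (1/4)*1 = 1/4 ≈ 0.25000)
w(G) = -3*G**2
w(W) - 1*17445 = -3*(1/4)**2 - 1*17445 = -3*1/16 - 17445 = -3/16 - 17445 = -279123/16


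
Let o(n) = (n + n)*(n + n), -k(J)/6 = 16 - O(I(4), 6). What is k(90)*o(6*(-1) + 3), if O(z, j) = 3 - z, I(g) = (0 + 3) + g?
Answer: -4320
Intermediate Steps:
I(g) = 3 + g
k(J) = -120 (k(J) = -6*(16 - (3 - (3 + 4))) = -6*(16 - (3 - 1*7)) = -6*(16 - (3 - 7)) = -6*(16 - 1*(-4)) = -6*(16 + 4) = -6*20 = -120)
o(n) = 4*n² (o(n) = (2*n)*(2*n) = 4*n²)
k(90)*o(6*(-1) + 3) = -480*(6*(-1) + 3)² = -480*(-6 + 3)² = -480*(-3)² = -480*9 = -120*36 = -4320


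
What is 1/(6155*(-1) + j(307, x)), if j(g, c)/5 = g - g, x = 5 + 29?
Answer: -1/6155 ≈ -0.00016247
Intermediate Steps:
x = 34
j(g, c) = 0 (j(g, c) = 5*(g - g) = 5*0 = 0)
1/(6155*(-1) + j(307, x)) = 1/(6155*(-1) + 0) = 1/(-6155 + 0) = 1/(-6155) = -1/6155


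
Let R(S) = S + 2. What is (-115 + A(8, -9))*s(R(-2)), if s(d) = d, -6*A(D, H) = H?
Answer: 0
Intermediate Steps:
A(D, H) = -H/6
R(S) = 2 + S
(-115 + A(8, -9))*s(R(-2)) = (-115 - ⅙*(-9))*(2 - 2) = (-115 + 3/2)*0 = -227/2*0 = 0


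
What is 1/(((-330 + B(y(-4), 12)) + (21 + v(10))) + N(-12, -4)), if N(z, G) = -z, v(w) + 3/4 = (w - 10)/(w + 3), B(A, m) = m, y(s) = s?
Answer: -4/1143 ≈ -0.0034996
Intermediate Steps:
v(w) = -3/4 + (-10 + w)/(3 + w) (v(w) = -3/4 + (w - 10)/(w + 3) = -3/4 + (-10 + w)/(3 + w))
1/(((-330 + B(y(-4), 12)) + (21 + v(10))) + N(-12, -4)) = 1/(((-330 + 12) + (21 + (-49 + 10)/(4*(3 + 10)))) - 1*(-12)) = 1/((-318 + (21 + (1/4)*(-39)/13)) + 12) = 1/((-318 + (21 + (1/4)*(1/13)*(-39))) + 12) = 1/((-318 + (21 - 3/4)) + 12) = 1/((-318 + 81/4) + 12) = 1/(-1191/4 + 12) = 1/(-1143/4) = -4/1143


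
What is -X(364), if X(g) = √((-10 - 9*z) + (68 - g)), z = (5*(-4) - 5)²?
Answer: -3*I*√659 ≈ -77.013*I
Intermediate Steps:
z = 625 (z = (-20 - 5)² = (-25)² = 625)
X(g) = √(-5567 - g) (X(g) = √((-10 - 9*625) + (68 - g)) = √((-10 - 5625) + (68 - g)) = √(-5635 + (68 - g)) = √(-5567 - g))
-X(364) = -√(-5567 - 1*364) = -√(-5567 - 364) = -√(-5931) = -3*I*√659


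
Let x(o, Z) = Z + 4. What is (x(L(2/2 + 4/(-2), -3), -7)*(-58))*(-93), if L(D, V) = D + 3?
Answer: -16182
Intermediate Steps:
L(D, V) = 3 + D
x(o, Z) = 4 + Z
(x(L(2/2 + 4/(-2), -3), -7)*(-58))*(-93) = ((4 - 7)*(-58))*(-93) = -3*(-58)*(-93) = 174*(-93) = -16182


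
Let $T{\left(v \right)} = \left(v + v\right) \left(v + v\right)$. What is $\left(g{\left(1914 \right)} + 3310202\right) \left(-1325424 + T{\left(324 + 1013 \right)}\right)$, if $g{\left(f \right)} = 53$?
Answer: $19281745457260$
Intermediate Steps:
$T{\left(v \right)} = 4 v^{2}$ ($T{\left(v \right)} = 2 v 2 v = 4 v^{2}$)
$\left(g{\left(1914 \right)} + 3310202\right) \left(-1325424 + T{\left(324 + 1013 \right)}\right) = \left(53 + 3310202\right) \left(-1325424 + 4 \left(324 + 1013\right)^{2}\right) = 3310255 \left(-1325424 + 4 \cdot 1337^{2}\right) = 3310255 \left(-1325424 + 4 \cdot 1787569\right) = 3310255 \left(-1325424 + 7150276\right) = 3310255 \cdot 5824852 = 19281745457260$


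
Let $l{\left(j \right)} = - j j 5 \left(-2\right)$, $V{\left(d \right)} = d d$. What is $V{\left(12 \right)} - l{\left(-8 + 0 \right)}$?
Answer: $-496$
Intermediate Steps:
$V{\left(d \right)} = d^{2}$
$l{\left(j \right)} = 10 j^{2}$ ($l{\left(j \right)} = - j^{2} \cdot 5 \left(-2\right) = - 5 j^{2} \left(-2\right) = 10 j^{2}$)
$V{\left(12 \right)} - l{\left(-8 + 0 \right)} = 12^{2} - 10 \left(-8 + 0\right)^{2} = 144 - 10 \left(-8\right)^{2} = 144 - 10 \cdot 64 = 144 - 640 = -496$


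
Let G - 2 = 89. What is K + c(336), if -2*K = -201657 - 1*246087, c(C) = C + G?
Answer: 224299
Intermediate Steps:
G = 91 (G = 2 + 89 = 91)
c(C) = 91 + C (c(C) = C + 91 = 91 + C)
K = 223872 (K = -(-201657 - 1*246087)/2 = -(-201657 - 246087)/2 = -1/2*(-447744) = 223872)
K + c(336) = 223872 + (91 + 336) = 223872 + 427 = 224299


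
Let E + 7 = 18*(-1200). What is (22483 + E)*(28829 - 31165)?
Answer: -2046336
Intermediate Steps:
E = -21607 (E = -7 + 18*(-1200) = -7 - 21600 = -21607)
(22483 + E)*(28829 - 31165) = (22483 - 21607)*(28829 - 31165) = 876*(-2336) = -2046336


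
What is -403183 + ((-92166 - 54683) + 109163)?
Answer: -440869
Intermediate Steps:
-403183 + ((-92166 - 54683) + 109163) = -403183 + (-146849 + 109163) = -403183 - 37686 = -440869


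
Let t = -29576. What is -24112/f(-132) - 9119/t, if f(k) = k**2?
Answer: -3149131/2928024 ≈ -1.0755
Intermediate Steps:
-24112/f(-132) - 9119/t = -24112/((-132)**2) - 9119/(-29576) = -24112/17424 - 9119*(-1/29576) = -24112*1/17424 + 9119/29576 = -137/99 + 9119/29576 = -3149131/2928024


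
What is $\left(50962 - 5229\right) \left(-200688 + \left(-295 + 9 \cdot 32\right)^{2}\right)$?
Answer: $-9175823387$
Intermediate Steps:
$\left(50962 - 5229\right) \left(-200688 + \left(-295 + 9 \cdot 32\right)^{2}\right) = 45733 \left(-200688 + \left(-295 + 288\right)^{2}\right) = 45733 \left(-200688 + \left(-7\right)^{2}\right) = 45733 \left(-200688 + 49\right) = 45733 \left(-200639\right) = -9175823387$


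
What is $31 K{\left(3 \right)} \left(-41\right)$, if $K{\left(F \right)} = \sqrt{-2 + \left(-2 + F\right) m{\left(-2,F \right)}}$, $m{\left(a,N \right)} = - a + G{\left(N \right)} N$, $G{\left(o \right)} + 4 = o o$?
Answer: $- 1271 \sqrt{15} \approx -4922.6$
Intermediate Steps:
$G{\left(o \right)} = -4 + o^{2}$ ($G{\left(o \right)} = -4 + o o = -4 + o^{2}$)
$m{\left(a,N \right)} = - a + N \left(-4 + N^{2}\right)$ ($m{\left(a,N \right)} = - a + \left(-4 + N^{2}\right) N = - a + N \left(-4 + N^{2}\right)$)
$K{\left(F \right)} = \sqrt{-2 + \left(-2 + F\right) \left(2 + F \left(-4 + F^{2}\right)\right)}$ ($K{\left(F \right)} = \sqrt{-2 + \left(-2 + F\right) \left(\left(-1\right) \left(-2\right) + F \left(-4 + F^{2}\right)\right)} = \sqrt{-2 + \left(-2 + F\right) \left(2 + F \left(-4 + F^{2}\right)\right)}$)
$31 K{\left(3 \right)} \left(-41\right) = 31 \sqrt{-6 + 3^{4} - 4 \cdot 3^{2} - 2 \cdot 3^{3} + 10 \cdot 3} \left(-41\right) = 31 \sqrt{-6 + 81 - 36 - 54 + 30} \left(-41\right) = 31 \sqrt{15} \left(-41\right) = - 1271 \sqrt{15}$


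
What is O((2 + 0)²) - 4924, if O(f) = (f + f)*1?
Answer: -4916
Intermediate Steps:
O(f) = 2*f (O(f) = (2*f)*1 = 2*f)
O((2 + 0)²) - 4924 = 2*(2 + 0)² - 4924 = 2*2² - 4924 = 2*4 - 4924 = 8 - 4924 = -4916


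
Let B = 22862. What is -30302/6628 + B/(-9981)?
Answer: -226986799/33077034 ≈ -6.8624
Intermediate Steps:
-30302/6628 + B/(-9981) = -30302/6628 + 22862/(-9981) = -30302*1/6628 + 22862*(-1/9981) = -15151/3314 - 22862/9981 = -226986799/33077034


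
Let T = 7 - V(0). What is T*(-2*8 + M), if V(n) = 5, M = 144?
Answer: 256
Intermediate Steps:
T = 2 (T = 7 - 1*5 = 7 - 5 = 2)
T*(-2*8 + M) = 2*(-2*8 + 144) = 2*(-16 + 144) = 2*128 = 256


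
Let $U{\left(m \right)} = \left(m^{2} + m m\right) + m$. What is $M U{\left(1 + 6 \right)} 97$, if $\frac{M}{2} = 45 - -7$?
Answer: $1059240$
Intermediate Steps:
$M = 104$ ($M = 2 \left(45 - -7\right) = 2 \left(45 + 7\right) = 2 \cdot 52 = 104$)
$U{\left(m \right)} = m + 2 m^{2}$ ($U{\left(m \right)} = \left(m^{2} + m^{2}\right) + m = 2 m^{2} + m = m + 2 m^{2}$)
$M U{\left(1 + 6 \right)} 97 = 104 \left(1 + 6\right) \left(1 + 2 \left(1 + 6\right)\right) 97 = 104 \cdot 7 \left(1 + 2 \cdot 7\right) 97 = 104 \cdot 7 \left(1 + 14\right) 97 = 104 \cdot 7 \cdot 15 \cdot 97 = 104 \cdot 105 \cdot 97 = 10920 \cdot 97 = 1059240$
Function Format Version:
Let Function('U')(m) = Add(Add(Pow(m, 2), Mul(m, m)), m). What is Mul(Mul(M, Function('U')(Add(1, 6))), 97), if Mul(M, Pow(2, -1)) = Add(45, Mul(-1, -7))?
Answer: 1059240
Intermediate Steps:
M = 104 (M = Mul(2, Add(45, Mul(-1, -7))) = Mul(2, Add(45, 7)) = Mul(2, 52) = 104)
Function('U')(m) = Add(m, Mul(2, Pow(m, 2))) (Function('U')(m) = Add(Add(Pow(m, 2), Pow(m, 2)), m) = Add(Mul(2, Pow(m, 2)), m) = Add(m, Mul(2, Pow(m, 2))))
Mul(Mul(M, Function('U')(Add(1, 6))), 97) = Mul(Mul(104, Mul(Add(1, 6), Add(1, Mul(2, Add(1, 6))))), 97) = Mul(Mul(104, Mul(7, Add(1, Mul(2, 7)))), 97) = Mul(Mul(104, Mul(7, Add(1, 14))), 97) = Mul(Mul(104, Mul(7, 15)), 97) = Mul(Mul(104, 105), 97) = Mul(10920, 97) = 1059240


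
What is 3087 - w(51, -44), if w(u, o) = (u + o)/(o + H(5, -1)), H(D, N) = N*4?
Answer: 148183/48 ≈ 3087.1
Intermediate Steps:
H(D, N) = 4*N
w(u, o) = (o + u)/(-4 + o) (w(u, o) = (u + o)/(o + 4*(-1)) = (o + u)/(o - 4) = (o + u)/(-4 + o))
3087 - w(51, -44) = 3087 - (-44 + 51)/(-4 - 44) = 3087 - 7/(-48) = 3087 - (-1)*7/48 = 3087 - 1*(-7/48) = 3087 + 7/48 = 148183/48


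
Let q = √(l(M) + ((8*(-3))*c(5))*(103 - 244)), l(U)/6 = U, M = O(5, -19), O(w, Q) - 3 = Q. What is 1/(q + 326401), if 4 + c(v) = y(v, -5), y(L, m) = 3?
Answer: 326401/106537616281 - 2*I*√870/106537616281 ≈ 3.0637e-6 - 5.5372e-10*I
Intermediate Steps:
c(v) = -1 (c(v) = -4 + 3 = -1)
O(w, Q) = 3 + Q
M = -16 (M = 3 - 19 = -16)
l(U) = 6*U
q = 2*I*√870 (q = √(6*(-16) + ((8*(-3))*(-1))*(103 - 244)) = √(-96 - 24*(-1)*(-141)) = √(-96 + 24*(-141)) = √(-96 - 3384) = √(-3480) = 2*I*√870 ≈ 58.992*I)
1/(q + 326401) = 1/(2*I*√870 + 326401) = 1/(326401 + 2*I*√870)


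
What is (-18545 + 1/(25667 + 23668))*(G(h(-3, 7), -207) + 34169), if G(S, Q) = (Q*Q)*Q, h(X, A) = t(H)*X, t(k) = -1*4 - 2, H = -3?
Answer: 734892902634316/4485 ≈ 1.6386e+11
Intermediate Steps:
t(k) = -6 (t(k) = -4 - 2 = -6)
h(X, A) = -6*X
G(S, Q) = Q**3 (G(S, Q) = Q**2*Q = Q**3)
(-18545 + 1/(25667 + 23668))*(G(h(-3, 7), -207) + 34169) = (-18545 + 1/(25667 + 23668))*((-207)**3 + 34169) = (-18545 + 1/49335)*(-8869743 + 34169) = (-18545 + 1/49335)*(-8835574) = -914917574/49335*(-8835574) = 734892902634316/4485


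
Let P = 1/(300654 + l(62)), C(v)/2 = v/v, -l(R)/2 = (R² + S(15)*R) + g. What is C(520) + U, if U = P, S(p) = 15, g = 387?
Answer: 580665/290332 ≈ 2.0000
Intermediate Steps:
l(R) = -774 - 30*R - 2*R² (l(R) = -2*((R² + 15*R) + 387) = -2*(387 + R² + 15*R) = -774 - 30*R - 2*R²)
C(v) = 2 (C(v) = 2*(v/v) = 2*1 = 2)
P = 1/290332 (P = 1/(300654 + (-774 - 30*62 - 2*62²)) = 1/(300654 + (-774 - 1860 - 2*3844)) = 1/(300654 + (-774 - 1860 - 7688)) = 1/(300654 - 10322) = 1/290332 ≈ 3.4443e-6)
U = 1/290332 ≈ 3.4443e-6
C(520) + U = 2 + 1/290332 = 580665/290332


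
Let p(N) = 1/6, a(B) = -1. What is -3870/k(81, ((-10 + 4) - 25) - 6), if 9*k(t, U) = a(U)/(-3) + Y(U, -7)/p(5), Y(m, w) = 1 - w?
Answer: -20898/29 ≈ -720.62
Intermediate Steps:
p(N) = ⅙
k(t, U) = 145/27 (k(t, U) = (-1/(-3) + (1 - 1*(-7))/(⅙))/9 = (-1*(-⅓) + (1 + 7)*6)/9 = (⅓ + 8*6)/9 = (⅓ + 48)/9 = (⅑)*(145/3) = 145/27)
-3870/k(81, ((-10 + 4) - 25) - 6) = -3870/145/27 = -3870*27/145 = -20898/29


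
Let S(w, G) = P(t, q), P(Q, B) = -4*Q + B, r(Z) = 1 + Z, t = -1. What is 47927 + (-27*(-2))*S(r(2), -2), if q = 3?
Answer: 48305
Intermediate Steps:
P(Q, B) = B - 4*Q
S(w, G) = 7 (S(w, G) = 3 - 4*(-1) = 3 + 4 = 7)
47927 + (-27*(-2))*S(r(2), -2) = 47927 - 27*(-2)*7 = 47927 + 54*7 = 47927 + 378 = 48305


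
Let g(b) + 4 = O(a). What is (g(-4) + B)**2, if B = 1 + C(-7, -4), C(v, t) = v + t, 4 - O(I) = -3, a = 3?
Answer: 49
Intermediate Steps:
O(I) = 7 (O(I) = 4 - 1*(-3) = 4 + 3 = 7)
C(v, t) = t + v
g(b) = 3 (g(b) = -4 + 7 = 3)
B = -10 (B = 1 + (-4 - 7) = 1 - 11 = -10)
(g(-4) + B)**2 = (3 - 10)**2 = (-7)**2 = 49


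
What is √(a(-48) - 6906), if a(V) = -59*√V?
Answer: √(-6906 - 236*I*√3) ≈ 2.4583 - 83.139*I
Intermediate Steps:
√(a(-48) - 6906) = √(-236*I*√3 - 6906) = √(-6906 - 236*I*√3)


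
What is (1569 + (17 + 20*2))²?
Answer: 2643876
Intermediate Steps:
(1569 + (17 + 20*2))² = (1569 + (17 + 40))² = (1569 + 57)² = 1626² = 2643876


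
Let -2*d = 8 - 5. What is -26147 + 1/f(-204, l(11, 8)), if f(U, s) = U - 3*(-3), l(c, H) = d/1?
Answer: -5098666/195 ≈ -26147.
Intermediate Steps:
d = -3/2 (d = -(8 - 5)/2 = -½*3 = -3/2 ≈ -1.5000)
l(c, H) = -3/2 (l(c, H) = -3/2/1 = -3/2*1 = -3/2)
f(U, s) = 9 + U (f(U, s) = U + 9 = 9 + U)
-26147 + 1/f(-204, l(11, 8)) = -26147 + 1/(9 - 204) = -26147 + 1/(-195) = -26147 - 1/195 = -5098666/195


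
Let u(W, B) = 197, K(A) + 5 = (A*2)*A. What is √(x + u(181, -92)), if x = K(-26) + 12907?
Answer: √14451 ≈ 120.21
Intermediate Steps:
K(A) = -5 + 2*A² (K(A) = -5 + (A*2)*A = -5 + (2*A)*A = -5 + 2*A²)
x = 14254 (x = (-5 + 2*(-26)²) + 12907 = (-5 + 2*676) + 12907 = (-5 + 1352) + 12907 = 1347 + 12907 = 14254)
√(x + u(181, -92)) = √(14254 + 197) = √14451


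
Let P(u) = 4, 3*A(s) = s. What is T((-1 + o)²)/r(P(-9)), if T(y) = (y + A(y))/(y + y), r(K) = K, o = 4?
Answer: ⅙ ≈ 0.16667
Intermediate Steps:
A(s) = s/3
T(y) = ⅔ (T(y) = (y + y/3)/(y + y) = (4*y/3)/((2*y)) = (4*y/3)*(1/(2*y)) = ⅔)
T((-1 + o)²)/r(P(-9)) = (⅔)/4 = (⅔)*(¼) = ⅙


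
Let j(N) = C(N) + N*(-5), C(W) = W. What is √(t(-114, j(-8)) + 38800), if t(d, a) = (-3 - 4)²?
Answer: √38849 ≈ 197.10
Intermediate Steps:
j(N) = -4*N (j(N) = N + N*(-5) = N - 5*N = -4*N)
t(d, a) = 49 (t(d, a) = (-7)² = 49)
√(t(-114, j(-8)) + 38800) = √(49 + 38800) = √38849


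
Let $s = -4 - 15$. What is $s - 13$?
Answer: $-32$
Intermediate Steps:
$s = -19$ ($s = -4 - 15 = -19$)
$s - 13 = -19 - 13 = -32$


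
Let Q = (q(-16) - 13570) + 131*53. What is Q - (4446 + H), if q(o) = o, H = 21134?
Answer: -32223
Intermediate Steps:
Q = -6643 (Q = (-16 - 13570) + 131*53 = -13586 + 6943 = -6643)
Q - (4446 + H) = -6643 - (4446 + 21134) = -6643 - 1*25580 = -6643 - 25580 = -32223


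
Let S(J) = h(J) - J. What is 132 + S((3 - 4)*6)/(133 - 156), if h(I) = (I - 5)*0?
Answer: 3030/23 ≈ 131.74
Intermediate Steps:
h(I) = 0 (h(I) = (-5 + I)*0 = 0)
S(J) = -J (S(J) = 0 - J = -J)
132 + S((3 - 4)*6)/(133 - 156) = 132 + (-(3 - 4)*6)/(133 - 156) = 132 - (-1)*6/(-23) = 132 - 1*(-6)*(-1/23) = 132 + 6*(-1/23) = 132 - 6/23 = 3030/23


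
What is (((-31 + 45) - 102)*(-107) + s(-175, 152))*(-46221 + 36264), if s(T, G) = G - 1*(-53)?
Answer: -95796297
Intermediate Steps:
s(T, G) = 53 + G (s(T, G) = G + 53 = 53 + G)
(((-31 + 45) - 102)*(-107) + s(-175, 152))*(-46221 + 36264) = (((-31 + 45) - 102)*(-107) + (53 + 152))*(-46221 + 36264) = ((14 - 102)*(-107) + 205)*(-9957) = (-88*(-107) + 205)*(-9957) = (9416 + 205)*(-9957) = 9621*(-9957) = -95796297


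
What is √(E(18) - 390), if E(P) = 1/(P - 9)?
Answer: 11*I*√29/3 ≈ 19.746*I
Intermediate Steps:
E(P) = 1/(-9 + P)
√(E(18) - 390) = √(1/(-9 + 18) - 390) = √(1/9 - 390) = √(⅑ - 390) = √(-3509/9) = 11*I*√29/3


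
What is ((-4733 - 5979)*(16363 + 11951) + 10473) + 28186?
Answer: -303260909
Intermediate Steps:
((-4733 - 5979)*(16363 + 11951) + 10473) + 28186 = (-10712*28314 + 10473) + 28186 = (-303299568 + 10473) + 28186 = -303289095 + 28186 = -303260909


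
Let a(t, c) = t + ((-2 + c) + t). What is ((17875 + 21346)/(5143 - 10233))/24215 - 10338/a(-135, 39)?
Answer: 1274194331807/28718263550 ≈ 44.369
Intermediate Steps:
a(t, c) = -2 + c + 2*t (a(t, c) = t + (-2 + c + t) = -2 + c + 2*t)
((17875 + 21346)/(5143 - 10233))/24215 - 10338/a(-135, 39) = ((17875 + 21346)/(5143 - 10233))/24215 - 10338/(-2 + 39 + 2*(-135)) = (39221/(-5090))*(1/24215) - 10338/(-2 + 39 - 270) = (39221*(-1/5090))*(1/24215) - 10338/(-233) = -39221/5090*1/24215 - 10338*(-1/233) = -39221/123254350 + 10338/233 = 1274194331807/28718263550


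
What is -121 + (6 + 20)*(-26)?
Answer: -797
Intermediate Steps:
-121 + (6 + 20)*(-26) = -121 + 26*(-26) = -121 - 676 = -797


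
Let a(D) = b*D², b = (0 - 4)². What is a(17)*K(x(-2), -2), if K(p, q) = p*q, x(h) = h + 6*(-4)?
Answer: 240448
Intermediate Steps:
x(h) = -24 + h (x(h) = h - 24 = -24 + h)
b = 16 (b = (-4)² = 16)
a(D) = 16*D²
a(17)*K(x(-2), -2) = (16*17²)*((-24 - 2)*(-2)) = (16*289)*(-26*(-2)) = 4624*52 = 240448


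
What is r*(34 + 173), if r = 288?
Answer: 59616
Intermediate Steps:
r*(34 + 173) = 288*(34 + 173) = 288*207 = 59616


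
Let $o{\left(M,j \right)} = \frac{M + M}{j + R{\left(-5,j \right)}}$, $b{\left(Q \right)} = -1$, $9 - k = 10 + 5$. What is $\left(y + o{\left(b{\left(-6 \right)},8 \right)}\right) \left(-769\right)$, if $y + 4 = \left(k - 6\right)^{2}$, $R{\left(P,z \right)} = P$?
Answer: $- \frac{321442}{3} \approx -1.0715 \cdot 10^{5}$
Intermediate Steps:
$k = -6$ ($k = 9 - \left(10 + 5\right) = 9 - 15 = -6$)
$o{\left(M,j \right)} = \frac{2 M}{-5 + j}$ ($o{\left(M,j \right)} = \frac{M + M}{j - 5} = \frac{2 M}{-5 + j}$)
$y = 140$ ($y = -4 + \left(-6 - 6\right)^{2} = -4 + \left(-12\right)^{2} = -4 + 144 = 140$)
$\left(y + o{\left(b{\left(-6 \right)},8 \right)}\right) \left(-769\right) = \left(140 + 2 \left(-1\right) \frac{1}{-5 + 8}\right) \left(-769\right) = \left(140 + 2 \left(-1\right) \frac{1}{3}\right) \left(-769\right) = \left(140 - \frac{2}{3}\right) \left(-769\right) = \frac{418}{3} \left(-769\right) = - \frac{321442}{3}$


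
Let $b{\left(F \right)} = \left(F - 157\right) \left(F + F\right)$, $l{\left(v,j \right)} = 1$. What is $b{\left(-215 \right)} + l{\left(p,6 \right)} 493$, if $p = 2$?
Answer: $160453$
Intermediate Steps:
$b{\left(F \right)} = 2 F \left(-157 + F\right)$ ($b{\left(F \right)} = \left(-157 + F\right) 2 F = 2 F \left(-157 + F\right)$)
$b{\left(-215 \right)} + l{\left(p,6 \right)} 493 = 2 \left(-215\right) \left(-157 - 215\right) + 1 \cdot 493 = 2 \left(-215\right) \left(-372\right) + 493 = 159960 + 493 = 160453$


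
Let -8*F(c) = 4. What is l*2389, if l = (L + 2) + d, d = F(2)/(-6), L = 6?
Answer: 231733/12 ≈ 19311.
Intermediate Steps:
F(c) = -1/2 (F(c) = -1/8*4 = -1/2)
d = 1/12 (d = -1/2/(-6) = -1/2*(-1/6) = 1/12 ≈ 0.083333)
l = 97/12 (l = (6 + 2) + 1/12 = 8 + 1/12 = 97/12 ≈ 8.0833)
l*2389 = (97/12)*2389 = 231733/12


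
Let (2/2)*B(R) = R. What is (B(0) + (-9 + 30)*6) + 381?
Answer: 507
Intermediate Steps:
B(R) = R
(B(0) + (-9 + 30)*6) + 381 = (0 + (-9 + 30)*6) + 381 = (0 + 21*6) + 381 = (0 + 126) + 381 = 126 + 381 = 507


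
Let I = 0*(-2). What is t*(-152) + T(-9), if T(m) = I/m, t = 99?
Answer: -15048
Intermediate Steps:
I = 0
T(m) = 0 (T(m) = 0/m = 0)
t*(-152) + T(-9) = 99*(-152) + 0 = -15048 + 0 = -15048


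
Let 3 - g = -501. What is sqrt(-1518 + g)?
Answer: 13*I*sqrt(6) ≈ 31.843*I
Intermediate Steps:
g = 504 (g = 3 - 1*(-501) = 3 + 501 = 504)
sqrt(-1518 + g) = sqrt(-1518 + 504) = sqrt(-1014) = 13*I*sqrt(6)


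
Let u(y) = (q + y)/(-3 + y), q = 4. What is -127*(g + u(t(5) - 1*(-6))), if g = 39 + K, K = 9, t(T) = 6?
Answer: -56896/9 ≈ -6321.8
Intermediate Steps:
g = 48 (g = 39 + 9 = 48)
u(y) = (4 + y)/(-3 + y)
-127*(g + u(t(5) - 1*(-6))) = -127*(48 + (4 + (6 - 1*(-6)))/(-3 + (6 - 1*(-6)))) = -127*(48 + (4 + (6 + 6))/(-3 + (6 + 6))) = -127*(48 + (4 + 12)/(-3 + 12)) = -127*(48 + 16/9) = -127*448/9 = -56896/9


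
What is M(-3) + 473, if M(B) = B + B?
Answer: 467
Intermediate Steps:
M(B) = 2*B
M(-3) + 473 = 2*(-3) + 473 = -6 + 473 = 467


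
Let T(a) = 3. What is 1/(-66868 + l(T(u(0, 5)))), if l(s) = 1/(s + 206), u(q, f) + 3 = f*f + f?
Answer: -209/13975411 ≈ -1.4955e-5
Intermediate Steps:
u(q, f) = -3 + f + f² (u(q, f) = -3 + (f*f + f) = -3 + (f² + f) = -3 + (f + f²) = -3 + f + f²)
l(s) = 1/(206 + s)
1/(-66868 + l(T(u(0, 5)))) = 1/(-66868 + 1/(206 + 3)) = 1/(-66868 + 1/209) = 1/(-13975411/209) = -209/13975411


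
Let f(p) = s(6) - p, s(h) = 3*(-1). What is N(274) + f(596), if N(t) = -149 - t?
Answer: -1022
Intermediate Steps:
s(h) = -3
f(p) = -3 - p
N(274) + f(596) = (-149 - 1*274) + (-3 - 1*596) = (-149 - 274) + (-3 - 596) = -423 - 599 = -1022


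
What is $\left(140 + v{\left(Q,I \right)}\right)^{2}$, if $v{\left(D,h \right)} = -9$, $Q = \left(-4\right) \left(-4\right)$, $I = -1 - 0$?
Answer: $17161$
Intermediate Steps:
$I = -1$ ($I = -1 + 0 = -1$)
$Q = 16$
$\left(140 + v{\left(Q,I \right)}\right)^{2} = \left(140 - 9\right)^{2} = 131^{2} = 17161$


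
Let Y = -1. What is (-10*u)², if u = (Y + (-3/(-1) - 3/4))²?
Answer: 15625/64 ≈ 244.14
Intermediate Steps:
u = 25/16 (u = (-1 + (-3/(-1) - 3/4))² = (-1 + (-3*(-1) - 3*¼))² = (-1 + (3 - ¾))² = (-1 + 9/4)² = (5/4)² = 25/16 ≈ 1.5625)
(-10*u)² = (-10*25/16)² = (-125/8)² = 15625/64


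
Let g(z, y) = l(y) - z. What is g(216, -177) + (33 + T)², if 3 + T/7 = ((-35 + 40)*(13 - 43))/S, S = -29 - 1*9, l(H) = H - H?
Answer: 489033/361 ≈ 1354.7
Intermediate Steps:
l(H) = 0
S = -38 (S = -29 - 9 = -38)
T = 126/19 (T = -21 + 7*(((-35 + 40)*(13 - 43))/(-38)) = -21 + 7*((5*(-30))*(-1/38)) = -21 + 7*(-150*(-1/38)) = -21 + 7*(75/19) = -21 + 525/19 = 126/19 ≈ 6.6316)
g(z, y) = -z (g(z, y) = 0 - z = -z)
g(216, -177) + (33 + T)² = -1*216 + (33 + 126/19)² = -216 + (753/19)² = -216 + 567009/361 = 489033/361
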